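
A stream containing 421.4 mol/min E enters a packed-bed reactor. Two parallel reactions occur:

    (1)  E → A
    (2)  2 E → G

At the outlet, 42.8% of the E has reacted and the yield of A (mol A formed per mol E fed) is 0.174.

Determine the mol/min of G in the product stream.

53.5 mol/min

Yield of A: 1ξ₁ / 421.4 = 0.174 → ξ₁ = 73.32 mol/min.
Conversion of E: 1ξ₁ + 2ξ₂ = 0.428 × 421.4 = 180.4 → ξ₂ = 53.52 mol/min.
Outlet amounts (n = n₀ + Σ ν·ξ):
  E: 421.4 − 1(73.32) − 2(53.52) = 241
  A: 0 + 1(73.32) = 73.32
  G: 0 + 1(53.52) = 53.52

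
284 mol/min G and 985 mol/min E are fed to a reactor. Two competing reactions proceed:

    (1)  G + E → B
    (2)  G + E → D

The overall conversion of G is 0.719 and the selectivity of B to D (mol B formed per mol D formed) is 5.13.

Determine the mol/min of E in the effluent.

781 mol/min

Conversion of G: G consumed = 0.719 × 284 = 204.2 mol/min = 1ξ₁ + 1ξ₂.
Selectivity: 1ξ₁ / (1ξ₂) = 5.13 → ξ₁ = 5.13 ξ₂.
Substitute: (1·5.13 + 1) ξ₂ = 204.2 → ξ₂ = 33.31 mol/min, ξ₁ = 170.9 mol/min.
Outlet amounts (n = n₀ + Σ ν·ξ):
  G: 284 − 1(170.9) − 1(33.31) = 79.8
  E: 985 − 1(170.9) − 1(33.31) = 780.8
  B: 0 + 1(170.9) = 170.9
  D: 0 + 1(33.31) = 33.31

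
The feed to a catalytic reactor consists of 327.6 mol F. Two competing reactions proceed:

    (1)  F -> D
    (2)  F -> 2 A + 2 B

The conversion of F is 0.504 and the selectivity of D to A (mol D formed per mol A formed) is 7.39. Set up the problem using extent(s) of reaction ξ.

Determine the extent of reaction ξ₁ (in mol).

Conversion of F: F consumed = 0.504 × 327.6 = 165.1 mol = 1ξ₁ + 1ξ₂.
Selectivity: 1ξ₁ / (2ξ₂) = 7.39 → ξ₁ = 14.78 ξ₂.
Substitute: (1·14.78 + 1) ξ₂ = 165.1 → ξ₂ = 10.46 mol, ξ₁ = 154.6 mol.
Outlet amounts (n = n₀ + Σ ν·ξ):
  F: 327.6 − 1(154.6) − 1(10.46) = 162.5
  D: 0 + 1(154.6) = 154.6
  A: 0 + 2(10.46) = 20.93
  B: 0 + 2(10.46) = 20.93

ξ₁ = 155 mol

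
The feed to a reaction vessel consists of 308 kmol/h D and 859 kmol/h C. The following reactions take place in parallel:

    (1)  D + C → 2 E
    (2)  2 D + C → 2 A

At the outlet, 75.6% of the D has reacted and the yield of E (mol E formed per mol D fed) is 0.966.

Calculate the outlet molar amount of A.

84.1 kmol/h

Yield of E: 2ξ₁ / 308 = 0.966 → ξ₁ = 148.8 kmol/h.
Conversion of D: 1ξ₁ + 2ξ₂ = 0.756 × 308 = 232.8 → ξ₂ = 42.04 kmol/h.
Outlet amounts (n = n₀ + Σ ν·ξ):
  D: 308 − 1(148.8) − 2(42.04) = 75.15
  C: 859 − 1(148.8) − 1(42.04) = 668.2
  E: 0 + 2(148.8) = 297.5
  A: 0 + 2(42.04) = 84.08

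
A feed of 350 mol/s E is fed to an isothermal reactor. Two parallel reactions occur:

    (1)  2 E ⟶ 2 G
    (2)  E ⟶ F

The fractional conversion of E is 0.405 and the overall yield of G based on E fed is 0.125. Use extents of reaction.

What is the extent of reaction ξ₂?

Yield of G: 2ξ₁ / 350 = 0.125 → ξ₁ = 21.88 mol/s.
Conversion of E: 2ξ₁ + 1ξ₂ = 0.405 × 350 = 141.8 → ξ₂ = 98 mol/s.
Outlet amounts (n = n₀ + Σ ν·ξ):
  E: 350 − 2(21.88) − 1(98) = 208.2
  G: 0 + 2(21.88) = 43.75
  F: 0 + 1(98) = 98

ξ₂ = 98 mol/s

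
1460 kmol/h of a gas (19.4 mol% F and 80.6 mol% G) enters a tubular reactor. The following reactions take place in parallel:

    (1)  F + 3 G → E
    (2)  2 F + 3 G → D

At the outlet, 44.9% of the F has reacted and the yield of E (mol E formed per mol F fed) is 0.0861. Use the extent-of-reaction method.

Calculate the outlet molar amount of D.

51.4 kmol/h

Yield of E: 1ξ₁ / 283.2 = 0.0861 → ξ₁ = 24.39 kmol/h.
Conversion of F: 1ξ₁ + 2ξ₂ = 0.449 × 283.2 = 127.2 → ξ₂ = 51.39 kmol/h.
Outlet amounts (n = n₀ + Σ ν·ξ):
  F: 283.2 − 1(24.39) − 2(51.39) = 156.1
  G: 1177 − 3(24.39) − 3(51.39) = 949.4
  E: 0 + 1(24.39) = 24.39
  D: 0 + 1(51.39) = 51.39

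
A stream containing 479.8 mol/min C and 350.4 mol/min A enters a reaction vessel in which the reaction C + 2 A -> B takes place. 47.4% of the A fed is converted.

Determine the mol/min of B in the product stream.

A reacted = 0.474 × 350.4 = 166.1 mol/min; ν_A = −2, so ξ = 166.1/2 = 83.04 mol/min.
Outlet amounts (n = n₀ + ν ξ):
  C: 479.8 − 1(83.04) = 396.8
  A: 350.4 − 2(83.04) = 184.3
  B: 0 + 1(83.04) = 83.04

83 mol/min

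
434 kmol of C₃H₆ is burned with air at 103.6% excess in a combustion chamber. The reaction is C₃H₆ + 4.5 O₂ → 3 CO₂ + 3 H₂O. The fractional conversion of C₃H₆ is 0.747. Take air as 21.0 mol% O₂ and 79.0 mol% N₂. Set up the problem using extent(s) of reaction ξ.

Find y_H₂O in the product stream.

Stoichiometric O₂ = 4.5 × 434 = 1953 kmol; O₂ fed = 1953 × 2.036 = 3976 kmol.
N₂ fed = 3976 × 79/21 = 14960 kmol.
Fuel reacted = 0.747 × 434 → ξ = 324.2 kmol.
Outlet (n = n₀ + ν ξ):
  C₃H₆: 434 − 1(324.2) = 109.8
  O₂: 3976 − 4.5(324.2) = 2517
  N₂: 14960 (inert)
  CO₂: 0 + 3(324.2) = 972.6
  H₂O: 0 + 3(324.2) = 972.6
Total out = 19530 kmol; y_H₂O = 972.6 / 19530 = 0.0498.

0.0498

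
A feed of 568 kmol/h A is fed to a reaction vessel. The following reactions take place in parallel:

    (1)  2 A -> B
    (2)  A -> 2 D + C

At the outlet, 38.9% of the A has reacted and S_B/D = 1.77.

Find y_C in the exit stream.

0.052

Conversion of A: A consumed = 0.389 × 568 = 221 kmol/h = 2ξ₁ + 1ξ₂.
Selectivity: 1ξ₁ / (2ξ₂) = 1.77 → ξ₁ = 3.54 ξ₂.
Substitute: (2·3.54 + 1) ξ₂ = 221 → ξ₂ = 27.35 kmol/h, ξ₁ = 96.8 kmol/h.
Outlet amounts (n = n₀ + Σ ν·ξ):
  A: 568 − 2(96.8) − 1(27.35) = 347
  B: 0 + 1(96.8) = 96.8
  D: 0 + 2(27.35) = 54.69
  C: 0 + 1(27.35) = 27.35
Total out = 525.9 kmol/h; y_C = 27.35 / 525.9 = 0.052.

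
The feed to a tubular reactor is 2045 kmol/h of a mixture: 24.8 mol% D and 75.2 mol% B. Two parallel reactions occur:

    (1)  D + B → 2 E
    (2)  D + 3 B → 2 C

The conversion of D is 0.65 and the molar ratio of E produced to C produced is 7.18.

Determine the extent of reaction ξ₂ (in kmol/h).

Conversion of D: D consumed = 0.65 × 507.2 = 329.7 kmol/h = 1ξ₁ + 1ξ₂.
Selectivity: 2ξ₁ / (2ξ₂) = 7.18 → ξ₁ = 7.18 ξ₂.
Substitute: (1·7.18 + 1) ξ₂ = 329.7 → ξ₂ = 40.3 kmol/h, ξ₁ = 289.4 kmol/h.
Outlet amounts (n = n₀ + Σ ν·ξ):
  D: 507.2 − 1(289.4) − 1(40.3) = 177.5
  B: 1538 − 1(289.4) − 3(40.3) = 1128
  E: 0 + 2(289.4) = 578.7
  C: 0 + 2(40.3) = 80.6

ξ₂ = 40.3 kmol/h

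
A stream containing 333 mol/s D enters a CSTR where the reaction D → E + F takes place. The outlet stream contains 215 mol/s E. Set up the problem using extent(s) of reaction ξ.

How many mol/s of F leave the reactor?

215 mol/s

For E: n = n₀ + 1ξ → 215 = 0 + 1ξ, giving ξ = 215 mol/s.
Outlet amounts (n = n₀ + ν ξ):
  D: 333 − 1(215) = 118
  E: 0 + 1(215) = 215
  F: 0 + 1(215) = 215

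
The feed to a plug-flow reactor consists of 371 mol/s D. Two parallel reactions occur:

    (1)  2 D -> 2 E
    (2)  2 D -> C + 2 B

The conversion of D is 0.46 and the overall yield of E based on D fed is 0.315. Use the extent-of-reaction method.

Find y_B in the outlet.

0.135

Yield of E: 2ξ₁ / 371 = 0.315 → ξ₁ = 58.43 mol/s.
Conversion of D: 2ξ₁ + 2ξ₂ = 0.46 × 371 = 170.7 → ξ₂ = 26.9 mol/s.
Outlet amounts (n = n₀ + Σ ν·ξ):
  D: 371 − 2(58.43) − 2(26.9) = 200.3
  E: 0 + 2(58.43) = 116.9
  C: 0 + 1(26.9) = 26.9
  B: 0 + 2(26.9) = 53.8
Total out = 397.9 mol/s; y_B = 53.8 / 397.9 = 0.1352.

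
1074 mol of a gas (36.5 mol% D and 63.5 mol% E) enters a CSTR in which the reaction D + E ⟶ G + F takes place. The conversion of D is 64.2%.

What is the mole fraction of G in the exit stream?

0.234

D reacted = 0.642 × 392 = 251.7 mol; ν_D = −1, so ξ = 251.7/1 = 251.7 mol.
Outlet amounts (n = n₀ + ν ξ):
  D: 392 − 1(251.7) = 140.3
  E: 682 − 1(251.7) = 430.3
  G: 0 + 1(251.7) = 251.7
  F: 0 + 1(251.7) = 251.7
Total out = 1074 mol; y_G = 251.7 / 1074 = 0.2343.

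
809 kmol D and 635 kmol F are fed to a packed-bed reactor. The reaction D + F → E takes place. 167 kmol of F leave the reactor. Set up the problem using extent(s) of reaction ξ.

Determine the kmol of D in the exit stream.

For F: n = n₀ − 1ξ → 167 = 635 − 1ξ, giving ξ = 468 kmol.
Outlet amounts (n = n₀ + ν ξ):
  D: 809 − 1(468) = 341
  F: 635 − 1(468) = 167
  E: 0 + 1(468) = 468

341 kmol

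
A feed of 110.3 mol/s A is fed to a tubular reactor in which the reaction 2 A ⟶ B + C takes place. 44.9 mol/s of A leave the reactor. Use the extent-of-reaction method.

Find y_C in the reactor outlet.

For A: n = n₀ − 2ξ → 44.9 = 110.3 − 2ξ, giving ξ = 32.7 mol/s.
Outlet amounts (n = n₀ + ν ξ):
  A: 110.3 − 2(32.7) = 44.9
  B: 0 + 1(32.7) = 32.7
  C: 0 + 1(32.7) = 32.7
Total out = 110.3 mol/s; y_C = 32.7 / 110.3 = 0.2965.

0.296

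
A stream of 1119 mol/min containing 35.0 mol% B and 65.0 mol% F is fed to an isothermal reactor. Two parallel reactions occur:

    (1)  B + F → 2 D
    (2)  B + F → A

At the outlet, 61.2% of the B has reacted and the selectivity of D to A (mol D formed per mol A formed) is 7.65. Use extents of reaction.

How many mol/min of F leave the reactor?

Conversion of B: B consumed = 0.612 × 391.6 = 239.7 mol/min = 1ξ₁ + 1ξ₂.
Selectivity: 2ξ₁ / (1ξ₂) = 7.65 → ξ₁ = 3.825 ξ₂.
Substitute: (1·3.825 + 1) ξ₂ = 239.7 → ξ₂ = 49.68 mol/min, ξ₁ = 190 mol/min.
Outlet amounts (n = n₀ + Σ ν·ξ):
  B: 391.6 − 1(190) − 1(49.68) = 152
  F: 727.4 − 1(190) − 1(49.68) = 487.7
  D: 0 + 2(190) = 380
  A: 0 + 1(49.68) = 49.68

488 mol/min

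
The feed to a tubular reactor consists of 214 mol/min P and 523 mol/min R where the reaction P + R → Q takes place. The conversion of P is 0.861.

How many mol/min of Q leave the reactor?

184 mol/min

P reacted = 0.861 × 214 = 184.3 mol/min; ν_P = −1, so ξ = 184.3/1 = 184.3 mol/min.
Outlet amounts (n = n₀ + ν ξ):
  P: 214 − 1(184.3) = 29.75
  R: 523 − 1(184.3) = 338.7
  Q: 0 + 1(184.3) = 184.3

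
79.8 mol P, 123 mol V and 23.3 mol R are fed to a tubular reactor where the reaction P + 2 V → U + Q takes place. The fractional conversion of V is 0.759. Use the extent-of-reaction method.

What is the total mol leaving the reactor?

179 mol

V reacted = 0.759 × 123 = 93.36 mol; ν_V = −2, so ξ = 93.36/2 = 46.68 mol.
Outlet amounts (n = n₀ + ν ξ):
  P: 79.8 − 1(46.68) = 33.12
  V: 123 − 2(46.68) = 29.64
  U: 0 + 1(46.68) = 46.68
  Q: 0 + 1(46.68) = 46.68
  R: 23.3 (inert)
Total out = 33.12 + 29.64 + 46.68 + 46.68 + 23.3 = 179.4 mol.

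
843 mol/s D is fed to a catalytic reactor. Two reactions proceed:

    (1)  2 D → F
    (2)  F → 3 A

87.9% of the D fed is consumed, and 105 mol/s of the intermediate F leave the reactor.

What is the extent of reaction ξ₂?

Conversion of D: D consumed = 2ξ₁ = 0.879 × 843 → ξ₁ = 370.5 mol/s.
F balance: n_F = 0 + 1ξ₁ − 1ξ₂ = 105 → ξ₂ = (1·370.5 − 105)/1 = 265.5 mol/s.
Outlet amounts (n = n₀ + Σ ν·ξ):
  D: 843 − 2(370.5) = 102
  F: 0 + 1(370.5) − 1(265.5) = 105
  A: 0 + 3(265.5) = 796.5

ξ₂ = 265 mol/s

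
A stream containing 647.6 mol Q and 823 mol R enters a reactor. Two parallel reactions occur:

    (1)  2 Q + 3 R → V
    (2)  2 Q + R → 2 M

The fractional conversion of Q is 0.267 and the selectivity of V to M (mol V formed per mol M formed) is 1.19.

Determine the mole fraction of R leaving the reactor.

Conversion of Q: Q consumed = 0.267 × 647.6 = 172.9 mol = 2ξ₁ + 2ξ₂.
Selectivity: 1ξ₁ / (2ξ₂) = 1.19 → ξ₁ = 2.38 ξ₂.
Substitute: (2·2.38 + 2) ξ₂ = 172.9 → ξ₂ = 25.58 mol, ξ₁ = 60.88 mol.
Outlet amounts (n = n₀ + Σ ν·ξ):
  Q: 647.6 − 2(60.88) − 2(25.58) = 474.7
  R: 823 − 3(60.88) − 1(25.58) = 614.8
  V: 0 + 1(60.88) = 60.88
  M: 0 + 2(25.58) = 51.16
Total out = 1202 mol; y_R = 614.8 / 1202 = 0.5117.

0.512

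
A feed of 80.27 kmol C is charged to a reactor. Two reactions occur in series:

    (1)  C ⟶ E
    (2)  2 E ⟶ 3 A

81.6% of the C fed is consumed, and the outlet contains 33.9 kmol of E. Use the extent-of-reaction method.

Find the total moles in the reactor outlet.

96.1 kmol

Conversion of C: C consumed = 1ξ₁ = 0.816 × 80.27 → ξ₁ = 65.5 kmol.
E balance: n_E = 0 + 1ξ₁ − 2ξ₂ = 33.9 → ξ₂ = (1·65.5 − 33.9)/2 = 15.8 kmol.
Outlet amounts (n = n₀ + Σ ν·ξ):
  C: 80.27 − 1(65.5) = 14.77
  E: 0 + 1(65.5) − 2(15.8) = 33.9
  A: 0 + 3(15.8) = 47.4
Total out = 14.77 + 33.9 + 47.4 = 96.07 kmol.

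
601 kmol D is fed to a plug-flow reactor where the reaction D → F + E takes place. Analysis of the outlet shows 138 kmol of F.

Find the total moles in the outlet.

739 kmol

For F: n = n₀ + 1ξ → 138 = 0 + 1ξ, giving ξ = 138 kmol.
Outlet amounts (n = n₀ + ν ξ):
  D: 601 − 1(138) = 463
  F: 0 + 1(138) = 138
  E: 0 + 1(138) = 138
Total out = 463 + 138 + 138 = 739 kmol.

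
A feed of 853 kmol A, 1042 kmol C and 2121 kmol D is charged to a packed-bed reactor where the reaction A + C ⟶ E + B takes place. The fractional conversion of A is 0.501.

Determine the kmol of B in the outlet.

427 kmol

A reacted = 0.501 × 853 = 427.4 kmol; ν_A = −1, so ξ = 427.4/1 = 427.4 kmol.
Outlet amounts (n = n₀ + ν ξ):
  A: 853 − 1(427.4) = 425.6
  C: 1042 − 1(427.4) = 614.6
  E: 0 + 1(427.4) = 427.4
  B: 0 + 1(427.4) = 427.4
  D: 2121 (inert)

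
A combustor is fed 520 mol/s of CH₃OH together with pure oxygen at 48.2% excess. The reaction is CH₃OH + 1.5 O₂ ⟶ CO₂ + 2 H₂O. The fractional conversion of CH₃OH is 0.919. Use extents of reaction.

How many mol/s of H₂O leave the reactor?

956 mol/s

Stoichiometric O₂ = 1.5 × 520 = 780 mol/s; O₂ fed = 780 × 1.482 = 1156 mol/s.
Fuel reacted = 0.919 × 520 → ξ = 477.9 mol/s.
Outlet (n = n₀ + ν ξ):
  CH₃OH: 520 − 1(477.9) = 42.12
  O₂: 1156 − 1.5(477.9) = 439.1
  CO₂: 0 + 1(477.9) = 477.9
  H₂O: 0 + 2(477.9) = 955.8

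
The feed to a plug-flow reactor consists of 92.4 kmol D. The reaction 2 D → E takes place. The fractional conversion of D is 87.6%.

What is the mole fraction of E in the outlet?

D reacted = 0.876 × 92.4 = 80.94 kmol; ν_D = −2, so ξ = 80.94/2 = 40.47 kmol.
Outlet amounts (n = n₀ + ν ξ):
  D: 92.4 − 2(40.47) = 11.46
  E: 0 + 1(40.47) = 40.47
Total out = 51.93 kmol; y_E = 40.47 / 51.93 = 0.7794.

0.779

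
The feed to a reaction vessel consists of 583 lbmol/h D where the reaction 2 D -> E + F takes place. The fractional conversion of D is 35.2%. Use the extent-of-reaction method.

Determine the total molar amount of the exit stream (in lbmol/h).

D reacted = 0.352 × 583 = 205.2 lbmol/h; ν_D = −2, so ξ = 205.2/2 = 102.6 lbmol/h.
Outlet amounts (n = n₀ + ν ξ):
  D: 583 − 2(102.6) = 377.8
  E: 0 + 1(102.6) = 102.6
  F: 0 + 1(102.6) = 102.6
Total out = 377.8 + 102.6 + 102.6 = 583 lbmol/h.

583 lbmol/h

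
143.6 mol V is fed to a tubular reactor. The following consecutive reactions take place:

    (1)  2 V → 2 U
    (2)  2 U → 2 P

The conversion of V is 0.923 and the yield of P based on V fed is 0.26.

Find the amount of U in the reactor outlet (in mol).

Conversion of V: V consumed = 2ξ₁ = 0.923 × 143.6 → ξ₁ = 66.27 mol.
Yield of P: 2ξ₂ / 143.6 = 0.26 → ξ₂ = 18.67 mol.
Outlet amounts (n = n₀ + Σ ν·ξ):
  V: 143.6 − 2(66.27) = 11.06
  U: 0 + 2(66.27) − 2(18.67) = 95.21
  P: 0 + 2(18.67) = 37.34

95.2 mol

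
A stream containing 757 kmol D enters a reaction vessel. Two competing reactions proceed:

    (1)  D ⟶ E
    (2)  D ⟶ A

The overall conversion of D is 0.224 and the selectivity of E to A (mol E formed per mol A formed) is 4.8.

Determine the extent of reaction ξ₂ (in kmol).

Conversion of D: D consumed = 0.224 × 757 = 169.6 kmol = 1ξ₁ + 1ξ₂.
Selectivity: 1ξ₁ / (1ξ₂) = 4.8 → ξ₁ = 4.8 ξ₂.
Substitute: (1·4.8 + 1) ξ₂ = 169.6 → ξ₂ = 29.24 kmol, ξ₁ = 140.3 kmol.
Outlet amounts (n = n₀ + Σ ν·ξ):
  D: 757 − 1(140.3) − 1(29.24) = 587.4
  E: 0 + 1(140.3) = 140.3
  A: 0 + 1(29.24) = 29.24

ξ₂ = 29.2 kmol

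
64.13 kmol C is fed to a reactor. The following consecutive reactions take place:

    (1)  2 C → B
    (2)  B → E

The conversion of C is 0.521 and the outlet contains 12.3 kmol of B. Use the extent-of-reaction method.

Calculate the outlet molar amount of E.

4.41 kmol

Conversion of C: C consumed = 2ξ₁ = 0.521 × 64.13 → ξ₁ = 16.71 kmol.
B balance: n_B = 0 + 1ξ₁ − 1ξ₂ = 12.3 → ξ₂ = (1·16.71 − 12.3)/1 = 4.406 kmol.
Outlet amounts (n = n₀ + Σ ν·ξ):
  C: 64.13 − 2(16.71) = 30.72
  B: 0 + 1(16.71) − 1(4.406) = 12.3
  E: 0 + 1(4.406) = 4.406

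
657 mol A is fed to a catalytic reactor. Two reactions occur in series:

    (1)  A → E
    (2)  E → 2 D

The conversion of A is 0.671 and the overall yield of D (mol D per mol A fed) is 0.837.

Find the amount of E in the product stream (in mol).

Conversion of A: A consumed = 1ξ₁ = 0.671 × 657 → ξ₁ = 440.8 mol.
Yield of D: 2ξ₂ / 657 = 0.837 → ξ₂ = 275 mol.
Outlet amounts (n = n₀ + Σ ν·ξ):
  A: 657 − 1(440.8) = 216.2
  E: 0 + 1(440.8) − 1(275) = 165.9
  D: 0 + 2(275) = 549.9

166 mol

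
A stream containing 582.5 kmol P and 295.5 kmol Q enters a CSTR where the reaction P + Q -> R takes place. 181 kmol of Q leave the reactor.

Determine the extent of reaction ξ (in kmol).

ξ = 114 kmol

For Q: n = n₀ − 1ξ → 181 = 295.5 − 1ξ, giving ξ = 114.5 kmol.
Outlet amounts (n = n₀ + ν ξ):
  P: 582.5 − 1(114.5) = 468
  Q: 295.5 − 1(114.5) = 181
  R: 0 + 1(114.5) = 114.5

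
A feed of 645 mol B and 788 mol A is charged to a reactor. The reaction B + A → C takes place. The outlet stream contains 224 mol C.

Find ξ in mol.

ξ = 224 mol

For C: n = n₀ + 1ξ → 224 = 0 + 1ξ, giving ξ = 224 mol.
Outlet amounts (n = n₀ + ν ξ):
  B: 645 − 1(224) = 421
  A: 788 − 1(224) = 564
  C: 0 + 1(224) = 224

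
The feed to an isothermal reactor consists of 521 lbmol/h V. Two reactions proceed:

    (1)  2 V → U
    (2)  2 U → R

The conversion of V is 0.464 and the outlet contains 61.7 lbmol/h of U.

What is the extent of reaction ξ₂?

Conversion of V: V consumed = 2ξ₁ = 0.464 × 521 → ξ₁ = 120.9 lbmol/h.
U balance: n_U = 0 + 1ξ₁ − 2ξ₂ = 61.7 → ξ₂ = (1·120.9 − 61.7)/2 = 29.59 lbmol/h.
Outlet amounts (n = n₀ + Σ ν·ξ):
  V: 521 − 2(120.9) = 279.3
  U: 0 + 1(120.9) − 2(29.59) = 61.7
  R: 0 + 1(29.59) = 29.59

ξ₂ = 29.6 lbmol/h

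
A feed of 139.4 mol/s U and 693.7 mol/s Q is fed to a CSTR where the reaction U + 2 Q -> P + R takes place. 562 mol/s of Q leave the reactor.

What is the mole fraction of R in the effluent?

0.0858

For Q: n = n₀ − 2ξ → 562 = 693.7 − 2ξ, giving ξ = 65.85 mol/s.
Outlet amounts (n = n₀ + ν ξ):
  U: 139.4 − 1(65.85) = 73.55
  Q: 693.7 − 2(65.85) = 562
  P: 0 + 1(65.85) = 65.85
  R: 0 + 1(65.85) = 65.85
Total out = 767.2 mol/s; y_R = 65.85 / 767.2 = 0.08583.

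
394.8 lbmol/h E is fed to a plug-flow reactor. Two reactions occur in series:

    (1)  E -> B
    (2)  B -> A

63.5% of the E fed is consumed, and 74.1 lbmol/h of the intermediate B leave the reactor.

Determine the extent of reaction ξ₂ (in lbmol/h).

ξ₂ = 177 lbmol/h

Conversion of E: E consumed = 1ξ₁ = 0.635 × 394.8 → ξ₁ = 250.7 lbmol/h.
B balance: n_B = 0 + 1ξ₁ − 1ξ₂ = 74.1 → ξ₂ = (1·250.7 − 74.1)/1 = 176.6 lbmol/h.
Outlet amounts (n = n₀ + Σ ν·ξ):
  E: 394.8 − 1(250.7) = 144.1
  B: 0 + 1(250.7) − 1(176.6) = 74.1
  A: 0 + 1(176.6) = 176.6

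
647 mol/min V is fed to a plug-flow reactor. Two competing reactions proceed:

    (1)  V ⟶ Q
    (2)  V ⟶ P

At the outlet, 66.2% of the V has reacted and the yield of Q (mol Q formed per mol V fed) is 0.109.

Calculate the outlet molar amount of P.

358 mol/min

Yield of Q: 1ξ₁ / 647 = 0.109 → ξ₁ = 70.52 mol/min.
Conversion of V: 1ξ₁ + 1ξ₂ = 0.662 × 647 = 428.3 → ξ₂ = 357.8 mol/min.
Outlet amounts (n = n₀ + Σ ν·ξ):
  V: 647 − 1(70.52) − 1(357.8) = 218.7
  Q: 0 + 1(70.52) = 70.52
  P: 0 + 1(357.8) = 357.8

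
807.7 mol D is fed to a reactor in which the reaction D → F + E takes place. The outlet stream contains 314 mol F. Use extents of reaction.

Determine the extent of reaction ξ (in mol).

ξ = 314 mol

For F: n = n₀ + 1ξ → 314 = 0 + 1ξ, giving ξ = 314 mol.
Outlet amounts (n = n₀ + ν ξ):
  D: 807.7 − 1(314) = 493.7
  F: 0 + 1(314) = 314
  E: 0 + 1(314) = 314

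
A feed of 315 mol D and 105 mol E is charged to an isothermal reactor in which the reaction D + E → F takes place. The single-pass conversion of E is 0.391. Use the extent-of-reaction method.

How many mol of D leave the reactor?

E reacted = 0.391 × 105 = 41.05 mol; ν_E = −1, so ξ = 41.05/1 = 41.05 mol.
Outlet amounts (n = n₀ + ν ξ):
  D: 315 − 1(41.05) = 273.9
  E: 105 − 1(41.05) = 63.95
  F: 0 + 1(41.05) = 41.05

274 mol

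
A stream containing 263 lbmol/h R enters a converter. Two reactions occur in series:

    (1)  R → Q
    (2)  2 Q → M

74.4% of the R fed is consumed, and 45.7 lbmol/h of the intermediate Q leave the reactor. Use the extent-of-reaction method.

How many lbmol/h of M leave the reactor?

Conversion of R: R consumed = 1ξ₁ = 0.744 × 263 → ξ₁ = 195.7 lbmol/h.
Q balance: n_Q = 0 + 1ξ₁ − 2ξ₂ = 45.7 → ξ₂ = (1·195.7 − 45.7)/2 = 74.99 lbmol/h.
Outlet amounts (n = n₀ + Σ ν·ξ):
  R: 263 − 1(195.7) = 67.33
  Q: 0 + 1(195.7) − 2(74.99) = 45.7
  M: 0 + 1(74.99) = 74.99

75 lbmol/h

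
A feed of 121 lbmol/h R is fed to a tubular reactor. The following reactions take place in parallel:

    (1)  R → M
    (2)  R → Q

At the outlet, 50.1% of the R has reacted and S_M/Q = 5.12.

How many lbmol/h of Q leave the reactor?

Conversion of R: R consumed = 0.501 × 121 = 60.62 lbmol/h = 1ξ₁ + 1ξ₂.
Selectivity: 1ξ₁ / (1ξ₂) = 5.12 → ξ₁ = 5.12 ξ₂.
Substitute: (1·5.12 + 1) ξ₂ = 60.62 → ξ₂ = 9.905 lbmol/h, ξ₁ = 50.72 lbmol/h.
Outlet amounts (n = n₀ + Σ ν·ξ):
  R: 121 − 1(50.72) − 1(9.905) = 60.38
  M: 0 + 1(50.72) = 50.72
  Q: 0 + 1(9.905) = 9.905

9.91 lbmol/h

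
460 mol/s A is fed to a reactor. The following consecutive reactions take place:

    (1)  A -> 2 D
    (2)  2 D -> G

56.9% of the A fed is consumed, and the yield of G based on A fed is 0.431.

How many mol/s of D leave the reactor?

127 mol/s

Conversion of A: A consumed = 1ξ₁ = 0.569 × 460 → ξ₁ = 261.7 mol/s.
Yield of G: 1ξ₂ / 460 = 0.431 → ξ₂ = 198.3 mol/s.
Outlet amounts (n = n₀ + Σ ν·ξ):
  A: 460 − 1(261.7) = 198.3
  D: 0 + 2(261.7) − 2(198.3) = 127
  G: 0 + 1(198.3) = 198.3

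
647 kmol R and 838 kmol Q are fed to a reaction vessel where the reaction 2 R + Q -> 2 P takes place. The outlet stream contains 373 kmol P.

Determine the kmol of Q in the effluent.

652 kmol

For P: n = n₀ + 2ξ → 373 = 0 + 2ξ, giving ξ = 186.5 kmol.
Outlet amounts (n = n₀ + ν ξ):
  R: 647 − 2(186.5) = 274
  Q: 838 − 1(186.5) = 651.5
  P: 0 + 2(186.5) = 373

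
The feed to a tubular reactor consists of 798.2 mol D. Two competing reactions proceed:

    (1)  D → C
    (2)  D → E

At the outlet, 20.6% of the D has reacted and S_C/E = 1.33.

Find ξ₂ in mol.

ξ₂ = 70.6 mol

Conversion of D: D consumed = 0.206 × 798.2 = 164.4 mol = 1ξ₁ + 1ξ₂.
Selectivity: 1ξ₁ / (1ξ₂) = 1.33 → ξ₁ = 1.33 ξ₂.
Substitute: (1·1.33 + 1) ξ₂ = 164.4 → ξ₂ = 70.57 mol, ξ₁ = 93.86 mol.
Outlet amounts (n = n₀ + Σ ν·ξ):
  D: 798.2 − 1(93.86) − 1(70.57) = 633.8
  C: 0 + 1(93.86) = 93.86
  E: 0 + 1(70.57) = 70.57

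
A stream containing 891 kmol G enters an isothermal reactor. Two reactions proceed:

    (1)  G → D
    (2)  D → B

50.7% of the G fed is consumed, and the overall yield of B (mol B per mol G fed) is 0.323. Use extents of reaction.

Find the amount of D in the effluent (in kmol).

Conversion of G: G consumed = 1ξ₁ = 0.507 × 891 → ξ₁ = 451.7 kmol.
Yield of B: 1ξ₂ / 891 = 0.323 → ξ₂ = 287.8 kmol.
Outlet amounts (n = n₀ + Σ ν·ξ):
  G: 891 − 1(451.7) = 439.3
  D: 0 + 1(451.7) − 1(287.8) = 163.9
  B: 0 + 1(287.8) = 287.8

164 kmol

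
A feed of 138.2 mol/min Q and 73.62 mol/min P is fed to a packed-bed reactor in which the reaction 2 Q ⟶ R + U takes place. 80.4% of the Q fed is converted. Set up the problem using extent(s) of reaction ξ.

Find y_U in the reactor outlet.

Q reacted = 0.804 × 138.2 = 111.1 mol/min; ν_Q = −2, so ξ = 111.1/2 = 55.56 mol/min.
Outlet amounts (n = n₀ + ν ξ):
  Q: 138.2 − 2(55.56) = 27.09
  R: 0 + 1(55.56) = 55.56
  U: 0 + 1(55.56) = 55.56
  P: 73.62 (inert)
Total out = 211.8 mol/min; y_U = 55.56 / 211.8 = 0.2623.

0.262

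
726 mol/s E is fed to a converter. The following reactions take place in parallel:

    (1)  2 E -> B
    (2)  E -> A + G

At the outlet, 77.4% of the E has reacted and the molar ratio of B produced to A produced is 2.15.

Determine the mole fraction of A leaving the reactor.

0.176

Conversion of E: E consumed = 0.774 × 726 = 561.9 mol/s = 2ξ₁ + 1ξ₂.
Selectivity: 1ξ₁ / (1ξ₂) = 2.15 → ξ₁ = 2.15 ξ₂.
Substitute: (2·2.15 + 1) ξ₂ = 561.9 → ξ₂ = 106 mol/s, ξ₁ = 228 mol/s.
Outlet amounts (n = n₀ + Σ ν·ξ):
  E: 726 − 2(228) − 1(106) = 164.1
  B: 0 + 1(228) = 228
  A: 0 + 1(106) = 106
  G: 0 + 1(106) = 106
Total out = 604.1 mol/s; y_A = 106 / 604.1 = 0.1755.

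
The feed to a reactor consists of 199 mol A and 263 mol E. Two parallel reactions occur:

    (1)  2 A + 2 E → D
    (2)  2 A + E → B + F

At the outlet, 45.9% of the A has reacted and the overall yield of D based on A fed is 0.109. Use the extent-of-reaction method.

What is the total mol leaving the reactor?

373 mol

Yield of D: 1ξ₁ / 199 = 0.109 → ξ₁ = 21.69 mol.
Conversion of A: 2ξ₁ + 2ξ₂ = 0.459 × 199 = 91.34 → ξ₂ = 23.98 mol.
Outlet amounts (n = n₀ + Σ ν·ξ):
  A: 199 − 2(21.69) − 2(23.98) = 107.7
  E: 263 − 2(21.69) − 1(23.98) = 195.6
  D: 0 + 1(21.69) = 21.69
  B: 0 + 1(23.98) = 23.98
  F: 0 + 1(23.98) = 23.98
Total out = 107.7 + 195.6 + 21.69 + 23.98 + 23.98 = 372.9 mol.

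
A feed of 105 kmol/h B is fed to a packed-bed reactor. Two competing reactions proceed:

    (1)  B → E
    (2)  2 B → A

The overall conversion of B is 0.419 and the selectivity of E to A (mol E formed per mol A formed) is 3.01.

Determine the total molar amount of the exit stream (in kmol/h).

96.2 kmol/h

Conversion of B: B consumed = 0.419 × 105 = 43.99 kmol/h = 1ξ₁ + 2ξ₂.
Selectivity: 1ξ₁ / (1ξ₂) = 3.01 → ξ₁ = 3.01 ξ₂.
Substitute: (1·3.01 + 2) ξ₂ = 43.99 → ξ₂ = 8.781 kmol/h, ξ₁ = 26.43 kmol/h.
Outlet amounts (n = n₀ + Σ ν·ξ):
  B: 105 − 1(26.43) − 2(8.781) = 61
  E: 0 + 1(26.43) = 26.43
  A: 0 + 1(8.781) = 8.781
Total out = 61 + 26.43 + 8.781 = 96.22 kmol/h.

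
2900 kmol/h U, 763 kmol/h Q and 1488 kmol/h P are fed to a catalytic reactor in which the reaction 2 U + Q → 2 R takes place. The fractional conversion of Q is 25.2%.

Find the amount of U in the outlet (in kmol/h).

2520 kmol/h

Q reacted = 0.252 × 763 = 192.3 kmol/h; ν_Q = −1, so ξ = 192.3/1 = 192.3 kmol/h.
Outlet amounts (n = n₀ + ν ξ):
  U: 2900 − 2(192.3) = 2515
  Q: 763 − 1(192.3) = 570.7
  R: 0 + 2(192.3) = 384.6
  P: 1488 (inert)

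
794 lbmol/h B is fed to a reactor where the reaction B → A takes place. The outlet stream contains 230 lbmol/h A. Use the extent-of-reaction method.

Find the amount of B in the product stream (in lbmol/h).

For A: n = n₀ + 1ξ → 230 = 0 + 1ξ, giving ξ = 230 lbmol/h.
Outlet amounts (n = n₀ + ν ξ):
  B: 794 − 1(230) = 564
  A: 0 + 1(230) = 230

564 lbmol/h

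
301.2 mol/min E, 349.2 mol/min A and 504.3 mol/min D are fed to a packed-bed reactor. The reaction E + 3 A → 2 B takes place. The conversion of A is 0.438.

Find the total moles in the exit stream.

1050 mol/min

A reacted = 0.438 × 349.2 = 152.9 mol/min; ν_A = −3, so ξ = 152.9/3 = 50.98 mol/min.
Outlet amounts (n = n₀ + ν ξ):
  E: 301.2 − 1(50.98) = 250.2
  A: 349.2 − 3(50.98) = 196.3
  B: 0 + 2(50.98) = 102
  D: 504.3 (inert)
Total out = 250.2 + 196.3 + 102 + 504.3 = 1053 mol/min.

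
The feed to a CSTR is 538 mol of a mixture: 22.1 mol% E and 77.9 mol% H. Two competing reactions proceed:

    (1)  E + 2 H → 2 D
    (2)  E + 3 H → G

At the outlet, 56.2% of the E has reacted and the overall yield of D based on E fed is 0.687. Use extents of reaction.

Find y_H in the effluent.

Yield of D: 2ξ₁ / 118.9 = 0.687 → ξ₁ = 40.84 mol.
Conversion of E: 1ξ₁ + 1ξ₂ = 0.562 × 118.9 = 66.82 → ξ₂ = 25.98 mol.
Outlet amounts (n = n₀ + Σ ν·ξ):
  E: 118.9 − 1(40.84) − 1(25.98) = 52.08
  H: 419.1 − 2(40.84) − 3(25.98) = 259.5
  D: 0 + 2(40.84) = 81.68
  G: 0 + 1(25.98) = 25.98
Total out = 419.2 mol; y_H = 259.5 / 419.2 = 0.619.

0.619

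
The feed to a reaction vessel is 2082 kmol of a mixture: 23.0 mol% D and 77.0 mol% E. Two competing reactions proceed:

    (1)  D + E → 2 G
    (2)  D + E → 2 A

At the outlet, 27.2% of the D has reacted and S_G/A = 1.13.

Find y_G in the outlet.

Conversion of D: D consumed = 0.272 × 478.9 = 130.2 kmol = 1ξ₁ + 1ξ₂.
Selectivity: 2ξ₁ / (2ξ₂) = 1.13 → ξ₁ = 1.13 ξ₂.
Substitute: (1·1.13 + 1) ξ₂ = 130.2 → ξ₂ = 61.15 kmol, ξ₁ = 69.1 kmol.
Outlet amounts (n = n₀ + Σ ν·ξ):
  D: 478.9 − 1(69.1) − 1(61.15) = 348.6
  E: 1603 − 1(69.1) − 1(61.15) = 1473
  G: 0 + 2(69.1) = 138.2
  A: 0 + 2(61.15) = 122.3
Total out = 2082 kmol; y_G = 138.2 / 2082 = 0.06638.

0.0664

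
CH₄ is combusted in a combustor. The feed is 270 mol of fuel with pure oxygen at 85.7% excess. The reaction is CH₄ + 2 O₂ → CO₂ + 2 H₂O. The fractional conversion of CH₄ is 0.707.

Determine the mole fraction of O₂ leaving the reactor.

0.488

Stoichiometric O₂ = 2 × 270 = 540 mol; O₂ fed = 540 × 1.857 = 1003 mol.
Fuel reacted = 0.707 × 270 → ξ = 190.9 mol.
Outlet (n = n₀ + ν ξ):
  CH₄: 270 − 1(190.9) = 79.11
  O₂: 1003 − 2(190.9) = 621
  CO₂: 0 + 1(190.9) = 190.9
  H₂O: 0 + 2(190.9) = 381.8
Total out = 1273 mol; y_O₂ = 621 / 1273 = 0.4879.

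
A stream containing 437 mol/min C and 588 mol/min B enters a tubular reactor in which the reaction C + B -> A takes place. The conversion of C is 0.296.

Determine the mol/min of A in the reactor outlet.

129 mol/min

C reacted = 0.296 × 437 = 129.4 mol/min; ν_C = −1, so ξ = 129.4/1 = 129.4 mol/min.
Outlet amounts (n = n₀ + ν ξ):
  C: 437 − 1(129.4) = 307.6
  B: 588 − 1(129.4) = 458.6
  A: 0 + 1(129.4) = 129.4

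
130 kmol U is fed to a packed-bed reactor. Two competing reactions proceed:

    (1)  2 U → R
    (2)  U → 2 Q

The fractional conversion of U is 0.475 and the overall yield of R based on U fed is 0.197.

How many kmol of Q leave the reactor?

21.1 kmol

Yield of R: 1ξ₁ / 130 = 0.197 → ξ₁ = 25.61 kmol.
Conversion of U: 2ξ₁ + 1ξ₂ = 0.475 × 130 = 61.75 → ξ₂ = 10.53 kmol.
Outlet amounts (n = n₀ + Σ ν·ξ):
  U: 130 − 2(25.61) − 1(10.53) = 68.25
  R: 0 + 1(25.61) = 25.61
  Q: 0 + 2(10.53) = 21.06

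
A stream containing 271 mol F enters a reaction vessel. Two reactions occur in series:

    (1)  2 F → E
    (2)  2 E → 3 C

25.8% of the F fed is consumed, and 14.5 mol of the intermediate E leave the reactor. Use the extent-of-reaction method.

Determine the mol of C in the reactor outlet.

Conversion of F: F consumed = 2ξ₁ = 0.258 × 271 → ξ₁ = 34.96 mol.
E balance: n_E = 0 + 1ξ₁ − 2ξ₂ = 14.5 → ξ₂ = (1·34.96 − 14.5)/2 = 10.23 mol.
Outlet amounts (n = n₀ + Σ ν·ξ):
  F: 271 − 2(34.96) = 201.1
  E: 0 + 1(34.96) − 2(10.23) = 14.5
  C: 0 + 3(10.23) = 30.69

30.7 mol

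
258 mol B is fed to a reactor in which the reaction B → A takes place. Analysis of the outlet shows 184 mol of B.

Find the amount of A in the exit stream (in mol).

For B: n = n₀ − 1ξ → 184 = 258 − 1ξ, giving ξ = 74 mol.
Outlet amounts (n = n₀ + ν ξ):
  B: 258 − 1(74) = 184
  A: 0 + 1(74) = 74

74 mol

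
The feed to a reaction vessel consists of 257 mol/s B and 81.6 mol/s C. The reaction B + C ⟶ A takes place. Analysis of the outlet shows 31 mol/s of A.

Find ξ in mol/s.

ξ = 31 mol/s

For A: n = n₀ + 1ξ → 31 = 0 + 1ξ, giving ξ = 31 mol/s.
Outlet amounts (n = n₀ + ν ξ):
  B: 257 − 1(31) = 226
  C: 81.6 − 1(31) = 50.6
  A: 0 + 1(31) = 31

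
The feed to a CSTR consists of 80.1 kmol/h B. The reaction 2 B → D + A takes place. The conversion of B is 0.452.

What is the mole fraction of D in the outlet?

B reacted = 0.452 × 80.1 = 36.21 kmol/h; ν_B = −2, so ξ = 36.21/2 = 18.1 kmol/h.
Outlet amounts (n = n₀ + ν ξ):
  B: 80.1 − 2(18.1) = 43.89
  D: 0 + 1(18.1) = 18.1
  A: 0 + 1(18.1) = 18.1
Total out = 80.1 kmol/h; y_D = 18.1 / 80.1 = 0.226.

0.226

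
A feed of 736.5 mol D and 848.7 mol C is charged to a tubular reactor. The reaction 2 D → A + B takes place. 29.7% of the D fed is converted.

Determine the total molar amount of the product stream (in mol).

D reacted = 0.297 × 736.5 = 218.7 mol; ν_D = −2, so ξ = 218.7/2 = 109.4 mol.
Outlet amounts (n = n₀ + ν ξ):
  D: 736.5 − 2(109.4) = 517.8
  A: 0 + 1(109.4) = 109.4
  B: 0 + 1(109.4) = 109.4
  C: 848.7 (inert)
Total out = 517.8 + 109.4 + 109.4 + 848.7 = 1585 mol.

1590 mol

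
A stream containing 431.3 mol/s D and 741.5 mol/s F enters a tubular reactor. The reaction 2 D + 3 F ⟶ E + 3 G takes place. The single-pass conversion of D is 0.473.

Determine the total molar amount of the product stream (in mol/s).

1070 mol/s

D reacted = 0.473 × 431.3 = 204 mol/s; ν_D = −2, so ξ = 204/2 = 102 mol/s.
Outlet amounts (n = n₀ + ν ξ):
  D: 431.3 − 2(102) = 227.3
  F: 741.5 − 3(102) = 435.5
  E: 0 + 1(102) = 102
  G: 0 + 3(102) = 306
Total out = 227.3 + 435.5 + 102 + 306 = 1071 mol/s.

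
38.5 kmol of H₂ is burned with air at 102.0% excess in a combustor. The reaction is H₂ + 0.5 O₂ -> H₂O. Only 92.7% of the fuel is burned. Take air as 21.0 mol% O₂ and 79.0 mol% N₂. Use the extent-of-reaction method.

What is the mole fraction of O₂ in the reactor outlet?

0.102

Stoichiometric O₂ = 0.5 × 38.5 = 19.25 kmol; O₂ fed = 19.25 × 2.020 = 38.88 kmol.
N₂ fed = 38.88 × 79/21 = 146.3 kmol.
Fuel reacted = 0.927 × 38.5 → ξ = 35.69 kmol.
Outlet (n = n₀ + ν ξ):
  H₂: 38.5 − 1(35.69) = 2.81
  O₂: 38.88 − 0.5(35.69) = 21.04
  N₂: 146.3 (inert)
  H₂O: 0 + 1(35.69) = 35.69
Total out = 205.8 kmol; y_O₂ = 21.04 / 205.8 = 0.1022.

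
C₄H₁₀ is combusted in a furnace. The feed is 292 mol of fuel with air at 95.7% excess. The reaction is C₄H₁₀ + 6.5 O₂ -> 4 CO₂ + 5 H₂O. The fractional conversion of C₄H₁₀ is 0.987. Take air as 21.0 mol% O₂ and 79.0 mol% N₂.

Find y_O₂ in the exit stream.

0.1

Stoichiometric O₂ = 6.5 × 292 = 1898 mol; O₂ fed = 1898 × 1.957 = 3714 mol.
N₂ fed = 3714 × 79/21 = 13970 mol.
Fuel reacted = 0.987 × 292 → ξ = 288.2 mol.
Outlet (n = n₀ + ν ξ):
  C₄H₁₀: 292 − 1(288.2) = 3.796
  O₂: 3714 − 6.5(288.2) = 1841
  N₂: 13970 (inert)
  CO₂: 0 + 4(288.2) = 1153
  H₂O: 0 + 5(288.2) = 1441
Total out = 18410 mol; y_O₂ = 1841 / 18410 = 0.09999.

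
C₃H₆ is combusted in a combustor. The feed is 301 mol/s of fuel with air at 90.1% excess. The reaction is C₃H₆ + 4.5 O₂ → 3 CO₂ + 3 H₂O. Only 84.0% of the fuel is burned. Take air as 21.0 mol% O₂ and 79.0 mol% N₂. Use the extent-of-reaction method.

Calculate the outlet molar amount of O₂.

Stoichiometric O₂ = 4.5 × 301 = 1354 mol/s; O₂ fed = 1354 × 1.901 = 2575 mol/s.
N₂ fed = 2575 × 79/21 = 9687 mol/s.
Fuel reacted = 0.84 × 301 → ξ = 252.8 mol/s.
Outlet (n = n₀ + ν ξ):
  C₃H₆: 301 − 1(252.8) = 48.16
  O₂: 2575 − 4.5(252.8) = 1437
  N₂: 9687 (inert)
  CO₂: 0 + 3(252.8) = 758.5
  H₂O: 0 + 3(252.8) = 758.5

1440 mol/s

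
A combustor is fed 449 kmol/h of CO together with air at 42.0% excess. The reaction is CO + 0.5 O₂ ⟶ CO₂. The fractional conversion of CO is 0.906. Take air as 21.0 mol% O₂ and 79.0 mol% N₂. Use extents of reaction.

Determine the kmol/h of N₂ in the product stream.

Stoichiometric O₂ = 0.5 × 449 = 224.5 kmol/h; O₂ fed = 224.5 × 1.420 = 318.8 kmol/h.
N₂ fed = 318.8 × 79/21 = 1199 kmol/h.
Fuel reacted = 0.906 × 449 → ξ = 406.8 kmol/h.
Outlet (n = n₀ + ν ξ):
  CO: 449 − 1(406.8) = 42.21
  O₂: 318.8 − 0.5(406.8) = 115.4
  N₂: 1199 (inert)
  CO₂: 0 + 1(406.8) = 406.8

1200 kmol/h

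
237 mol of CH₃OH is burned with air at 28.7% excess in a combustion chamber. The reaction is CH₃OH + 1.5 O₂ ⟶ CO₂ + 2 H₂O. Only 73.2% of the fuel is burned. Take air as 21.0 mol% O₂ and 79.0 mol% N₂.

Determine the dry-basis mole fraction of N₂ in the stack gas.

0.799

Stoichiometric O₂ = 1.5 × 237 = 355.5 mol; O₂ fed = 355.5 × 1.287 = 457.5 mol.
N₂ fed = 457.5 × 79/21 = 1721 mol.
Fuel reacted = 0.732 × 237 → ξ = 173.5 mol.
Outlet (n = n₀ + ν ξ):
  CH₃OH: 237 − 1(173.5) = 63.52
  O₂: 457.5 − 1.5(173.5) = 197.3
  N₂: 1721 (inert)
  CO₂: 0 + 1(173.5) = 173.5
  H₂O: 0 + 2(173.5) = 347
Dry total = 2155 mol; y_N₂ (dry) = 1721 / 2155 = 0.7985.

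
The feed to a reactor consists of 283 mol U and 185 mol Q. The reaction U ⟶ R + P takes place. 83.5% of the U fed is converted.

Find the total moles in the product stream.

U reacted = 0.835 × 283 = 236.3 mol; ν_U = −1, so ξ = 236.3/1 = 236.3 mol.
Outlet amounts (n = n₀ + ν ξ):
  U: 283 − 1(236.3) = 46.7
  R: 0 + 1(236.3) = 236.3
  P: 0 + 1(236.3) = 236.3
  Q: 185 (inert)
Total out = 46.7 + 236.3 + 236.3 + 185 = 704.3 mol.

704 mol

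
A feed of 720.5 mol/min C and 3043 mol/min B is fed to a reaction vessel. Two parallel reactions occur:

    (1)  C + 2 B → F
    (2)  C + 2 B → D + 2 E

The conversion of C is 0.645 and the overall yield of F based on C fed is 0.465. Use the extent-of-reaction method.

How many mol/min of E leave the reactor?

Yield of F: 1ξ₁ / 720.5 = 0.465 → ξ₁ = 335 mol/min.
Conversion of C: 1ξ₁ + 1ξ₂ = 0.645 × 720.5 = 464.7 → ξ₂ = 129.7 mol/min.
Outlet amounts (n = n₀ + Σ ν·ξ):
  C: 720.5 − 1(335) − 1(129.7) = 255.8
  B: 3043 − 2(335) − 2(129.7) = 2114
  F: 0 + 1(335) = 335
  D: 0 + 1(129.7) = 129.7
  E: 0 + 2(129.7) = 259.4

259 mol/min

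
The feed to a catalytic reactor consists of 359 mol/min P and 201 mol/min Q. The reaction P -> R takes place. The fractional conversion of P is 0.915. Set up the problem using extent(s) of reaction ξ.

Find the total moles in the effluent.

560 mol/min

P reacted = 0.915 × 359 = 328.5 mol/min; ν_P = −1, so ξ = 328.5/1 = 328.5 mol/min.
Outlet amounts (n = n₀ + ν ξ):
  P: 359 − 1(328.5) = 30.51
  R: 0 + 1(328.5) = 328.5
  Q: 201 (inert)
Total out = 30.51 + 328.5 + 201 = 560 mol/min.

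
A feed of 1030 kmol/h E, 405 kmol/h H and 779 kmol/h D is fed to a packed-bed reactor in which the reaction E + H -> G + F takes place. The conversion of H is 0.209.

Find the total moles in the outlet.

H reacted = 0.209 × 405 = 84.64 kmol/h; ν_H = −1, so ξ = 84.64/1 = 84.64 kmol/h.
Outlet amounts (n = n₀ + ν ξ):
  E: 1030 − 1(84.64) = 945.4
  H: 405 − 1(84.64) = 320.4
  G: 0 + 1(84.64) = 84.64
  F: 0 + 1(84.64) = 84.64
  D: 779 (inert)
Total out = 945.4 + 320.4 + 84.64 + 84.64 + 779 = 2214 kmol/h.

2210 kmol/h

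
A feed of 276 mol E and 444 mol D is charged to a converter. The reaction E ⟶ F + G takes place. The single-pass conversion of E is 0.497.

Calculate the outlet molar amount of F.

137 mol

E reacted = 0.497 × 276 = 137.2 mol; ν_E = −1, so ξ = 137.2/1 = 137.2 mol.
Outlet amounts (n = n₀ + ν ξ):
  E: 276 − 1(137.2) = 138.8
  F: 0 + 1(137.2) = 137.2
  G: 0 + 1(137.2) = 137.2
  D: 444 (inert)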